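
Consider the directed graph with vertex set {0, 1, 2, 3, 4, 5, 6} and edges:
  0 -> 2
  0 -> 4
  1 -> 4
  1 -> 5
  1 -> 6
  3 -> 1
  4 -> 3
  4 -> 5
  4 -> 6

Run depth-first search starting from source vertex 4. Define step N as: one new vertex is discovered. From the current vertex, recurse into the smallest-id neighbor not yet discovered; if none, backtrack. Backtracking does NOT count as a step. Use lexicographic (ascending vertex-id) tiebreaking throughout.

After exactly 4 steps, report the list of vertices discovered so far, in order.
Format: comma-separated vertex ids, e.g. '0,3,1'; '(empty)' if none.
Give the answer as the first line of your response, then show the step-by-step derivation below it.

4,3,1,5

step 1: discover 4; path=4; order=4
step 2: discover 3; path=4>3; order=4,3
step 3: discover 1; path=4>3>1; order=4,3,1
step 4: discover 5; path=4>3>1>5; order=4,3,1,5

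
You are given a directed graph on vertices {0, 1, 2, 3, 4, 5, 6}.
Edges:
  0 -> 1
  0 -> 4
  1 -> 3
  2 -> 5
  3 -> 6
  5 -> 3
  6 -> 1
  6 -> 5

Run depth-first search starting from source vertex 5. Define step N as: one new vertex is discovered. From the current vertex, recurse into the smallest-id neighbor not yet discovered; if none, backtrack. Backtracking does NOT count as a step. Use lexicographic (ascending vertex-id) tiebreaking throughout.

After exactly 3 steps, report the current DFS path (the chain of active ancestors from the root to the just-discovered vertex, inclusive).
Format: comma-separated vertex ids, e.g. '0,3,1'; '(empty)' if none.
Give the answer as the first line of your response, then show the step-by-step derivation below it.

5,3,6

step 1: discover 5; path=5; order=5
step 2: discover 3; path=5>3; order=5,3
step 3: discover 6; path=5>3>6; order=5,3,6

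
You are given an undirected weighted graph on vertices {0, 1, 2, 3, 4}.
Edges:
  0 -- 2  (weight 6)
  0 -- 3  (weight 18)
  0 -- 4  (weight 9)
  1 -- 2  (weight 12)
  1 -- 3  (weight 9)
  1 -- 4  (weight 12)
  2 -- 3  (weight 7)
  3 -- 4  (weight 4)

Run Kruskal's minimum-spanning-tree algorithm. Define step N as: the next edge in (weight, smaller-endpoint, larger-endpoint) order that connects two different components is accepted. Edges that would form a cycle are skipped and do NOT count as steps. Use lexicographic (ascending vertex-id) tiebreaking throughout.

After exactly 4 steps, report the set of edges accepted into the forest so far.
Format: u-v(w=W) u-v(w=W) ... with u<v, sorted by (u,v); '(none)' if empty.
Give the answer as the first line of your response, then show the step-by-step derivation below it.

0-2(w=6) 1-3(w=9) 2-3(w=7) 3-4(w=4)

step 1: add edge 3-4 (w=4); MST = {3-4(w=4)}
step 2: add edge 0-2 (w=6); MST = {0-2(w=6) 3-4(w=4)}
step 3: add edge 2-3 (w=7); MST = {0-2(w=6) 2-3(w=7) 3-4(w=4)}
step 4: add edge 1-3 (w=9); MST = {0-2(w=6) 1-3(w=9) 2-3(w=7) 3-4(w=4)}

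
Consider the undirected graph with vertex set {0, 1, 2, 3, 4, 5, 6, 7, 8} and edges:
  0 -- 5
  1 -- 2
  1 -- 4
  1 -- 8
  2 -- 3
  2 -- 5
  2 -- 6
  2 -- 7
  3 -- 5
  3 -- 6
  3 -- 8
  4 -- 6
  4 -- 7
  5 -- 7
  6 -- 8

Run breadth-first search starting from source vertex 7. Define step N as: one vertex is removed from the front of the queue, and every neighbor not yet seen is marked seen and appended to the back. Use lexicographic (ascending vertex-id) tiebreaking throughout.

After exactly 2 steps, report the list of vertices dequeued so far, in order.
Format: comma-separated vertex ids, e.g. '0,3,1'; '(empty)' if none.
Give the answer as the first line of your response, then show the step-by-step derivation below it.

7,2

step 1: dequeue 7; queue=[2,4,5]; order=7
step 2: dequeue 2; queue=[4,5,1,3,6]; order=7,2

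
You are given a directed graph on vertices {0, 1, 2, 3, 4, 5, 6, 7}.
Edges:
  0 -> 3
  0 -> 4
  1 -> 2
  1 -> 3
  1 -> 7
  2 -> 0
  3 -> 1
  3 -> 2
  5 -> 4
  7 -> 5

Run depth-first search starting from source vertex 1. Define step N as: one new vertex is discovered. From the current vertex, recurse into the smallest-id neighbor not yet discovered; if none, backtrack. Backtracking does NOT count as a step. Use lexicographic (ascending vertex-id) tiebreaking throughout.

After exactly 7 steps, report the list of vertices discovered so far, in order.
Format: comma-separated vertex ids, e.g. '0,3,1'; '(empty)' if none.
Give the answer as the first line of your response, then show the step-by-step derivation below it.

1,2,0,3,4,7,5

step 1: discover 1; path=1; order=1
step 2: discover 2; path=1>2; order=1,2
step 3: discover 0; path=1>2>0; order=1,2,0
step 4: discover 3; path=1>2>0>3; order=1,2,0,3
step 5: discover 4; path=1>2>0>4; order=1,2,0,3,4
step 6: discover 7; path=1>7; order=1,2,0,3,4,7
step 7: discover 5; path=1>7>5; order=1,2,0,3,4,7,5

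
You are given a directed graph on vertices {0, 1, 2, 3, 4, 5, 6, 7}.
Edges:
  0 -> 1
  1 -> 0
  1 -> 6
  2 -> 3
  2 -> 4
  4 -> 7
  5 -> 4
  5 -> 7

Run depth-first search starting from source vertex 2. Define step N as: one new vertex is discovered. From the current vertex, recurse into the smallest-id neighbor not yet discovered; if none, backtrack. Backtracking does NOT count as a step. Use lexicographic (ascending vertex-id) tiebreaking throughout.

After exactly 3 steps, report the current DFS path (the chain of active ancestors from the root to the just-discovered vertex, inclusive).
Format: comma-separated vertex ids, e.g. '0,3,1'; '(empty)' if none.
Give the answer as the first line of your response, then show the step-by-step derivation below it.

2,4

step 1: discover 2; path=2; order=2
step 2: discover 3; path=2>3; order=2,3
step 3: discover 4; path=2>4; order=2,3,4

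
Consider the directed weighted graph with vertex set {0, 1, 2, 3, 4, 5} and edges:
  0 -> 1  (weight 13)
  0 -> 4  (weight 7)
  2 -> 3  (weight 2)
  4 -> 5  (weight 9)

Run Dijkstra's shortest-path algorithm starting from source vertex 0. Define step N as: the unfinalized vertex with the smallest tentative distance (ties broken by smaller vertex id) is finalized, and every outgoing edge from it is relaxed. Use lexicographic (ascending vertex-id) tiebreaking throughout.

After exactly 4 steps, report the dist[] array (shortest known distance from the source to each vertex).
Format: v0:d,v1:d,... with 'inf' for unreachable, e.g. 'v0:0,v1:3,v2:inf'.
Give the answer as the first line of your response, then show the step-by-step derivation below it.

v0:0,v1:13,v2:inf,v3:inf,v4:7,v5:16

step 1: dist = v0:0,v1:13,v2:inf,v3:inf,v4:7,v5:inf
step 2: dist = v0:0,v1:13,v2:inf,v3:inf,v4:7,v5:16
step 3: dist = v0:0,v1:13,v2:inf,v3:inf,v4:7,v5:16
step 4: dist = v0:0,v1:13,v2:inf,v3:inf,v4:7,v5:16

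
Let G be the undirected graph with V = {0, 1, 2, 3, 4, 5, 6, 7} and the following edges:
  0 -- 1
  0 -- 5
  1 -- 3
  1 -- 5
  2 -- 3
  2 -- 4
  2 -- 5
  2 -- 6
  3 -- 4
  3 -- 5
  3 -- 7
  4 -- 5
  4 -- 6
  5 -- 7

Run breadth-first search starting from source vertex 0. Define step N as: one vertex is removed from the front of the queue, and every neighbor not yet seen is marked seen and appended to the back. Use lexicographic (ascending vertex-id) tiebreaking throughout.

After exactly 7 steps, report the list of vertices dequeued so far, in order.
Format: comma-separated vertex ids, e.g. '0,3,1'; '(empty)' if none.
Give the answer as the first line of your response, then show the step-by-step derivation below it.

0,1,5,3,2,4,7

step 1: dequeue 0; queue=[1,5]; order=0
step 2: dequeue 1; queue=[5,3]; order=0,1
step 3: dequeue 5; queue=[3,2,4,7]; order=0,1,5
step 4: dequeue 3; queue=[2,4,7]; order=0,1,5,3
step 5: dequeue 2; queue=[4,7,6]; order=0,1,5,3,2
step 6: dequeue 4; queue=[7,6]; order=0,1,5,3,2,4
step 7: dequeue 7; queue=[6]; order=0,1,5,3,2,4,7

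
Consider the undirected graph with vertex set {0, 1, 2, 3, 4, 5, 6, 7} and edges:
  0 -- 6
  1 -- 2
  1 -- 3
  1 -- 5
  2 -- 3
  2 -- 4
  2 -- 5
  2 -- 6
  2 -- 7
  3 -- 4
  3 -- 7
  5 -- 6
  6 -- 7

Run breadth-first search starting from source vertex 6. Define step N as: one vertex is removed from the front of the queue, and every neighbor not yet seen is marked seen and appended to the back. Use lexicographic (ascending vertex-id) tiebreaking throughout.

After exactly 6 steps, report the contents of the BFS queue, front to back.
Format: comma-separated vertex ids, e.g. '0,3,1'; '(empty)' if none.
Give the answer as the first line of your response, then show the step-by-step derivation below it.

3,4

step 1: dequeue 6; queue=[0,2,5,7]; order=6
step 2: dequeue 0; queue=[2,5,7]; order=6,0
step 3: dequeue 2; queue=[5,7,1,3,4]; order=6,0,2
step 4: dequeue 5; queue=[7,1,3,4]; order=6,0,2,5
step 5: dequeue 7; queue=[1,3,4]; order=6,0,2,5,7
step 6: dequeue 1; queue=[3,4]; order=6,0,2,5,7,1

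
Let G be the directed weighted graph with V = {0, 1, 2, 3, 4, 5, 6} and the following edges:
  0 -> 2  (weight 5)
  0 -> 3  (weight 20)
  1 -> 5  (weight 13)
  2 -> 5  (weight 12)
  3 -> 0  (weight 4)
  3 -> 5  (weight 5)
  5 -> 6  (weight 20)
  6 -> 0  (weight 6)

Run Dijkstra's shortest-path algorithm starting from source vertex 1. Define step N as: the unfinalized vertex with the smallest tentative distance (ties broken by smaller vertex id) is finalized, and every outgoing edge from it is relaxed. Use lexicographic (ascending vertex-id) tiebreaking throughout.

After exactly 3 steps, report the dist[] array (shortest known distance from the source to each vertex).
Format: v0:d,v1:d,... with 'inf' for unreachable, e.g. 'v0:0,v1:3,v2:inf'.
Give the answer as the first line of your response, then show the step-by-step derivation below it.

v0:39,v1:0,v2:inf,v3:inf,v4:inf,v5:13,v6:33

step 1: dist = v0:inf,v1:0,v2:inf,v3:inf,v4:inf,v5:13,v6:inf
step 2: dist = v0:inf,v1:0,v2:inf,v3:inf,v4:inf,v5:13,v6:33
step 3: dist = v0:39,v1:0,v2:inf,v3:inf,v4:inf,v5:13,v6:33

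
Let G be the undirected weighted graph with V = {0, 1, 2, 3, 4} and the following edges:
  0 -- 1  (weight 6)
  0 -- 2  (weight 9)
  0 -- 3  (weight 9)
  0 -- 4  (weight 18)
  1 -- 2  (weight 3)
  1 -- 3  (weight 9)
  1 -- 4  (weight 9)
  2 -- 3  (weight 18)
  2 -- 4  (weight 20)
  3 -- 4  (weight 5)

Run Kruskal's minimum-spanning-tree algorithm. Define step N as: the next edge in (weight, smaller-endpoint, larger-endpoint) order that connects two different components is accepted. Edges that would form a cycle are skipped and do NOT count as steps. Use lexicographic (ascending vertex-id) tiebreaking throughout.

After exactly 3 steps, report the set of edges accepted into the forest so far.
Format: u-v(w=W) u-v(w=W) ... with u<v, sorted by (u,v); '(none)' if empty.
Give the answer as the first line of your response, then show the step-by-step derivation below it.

0-1(w=6) 1-2(w=3) 3-4(w=5)

step 1: add edge 1-2 (w=3); MST = {1-2(w=3)}
step 2: add edge 3-4 (w=5); MST = {1-2(w=3) 3-4(w=5)}
step 3: add edge 0-1 (w=6); MST = {0-1(w=6) 1-2(w=3) 3-4(w=5)}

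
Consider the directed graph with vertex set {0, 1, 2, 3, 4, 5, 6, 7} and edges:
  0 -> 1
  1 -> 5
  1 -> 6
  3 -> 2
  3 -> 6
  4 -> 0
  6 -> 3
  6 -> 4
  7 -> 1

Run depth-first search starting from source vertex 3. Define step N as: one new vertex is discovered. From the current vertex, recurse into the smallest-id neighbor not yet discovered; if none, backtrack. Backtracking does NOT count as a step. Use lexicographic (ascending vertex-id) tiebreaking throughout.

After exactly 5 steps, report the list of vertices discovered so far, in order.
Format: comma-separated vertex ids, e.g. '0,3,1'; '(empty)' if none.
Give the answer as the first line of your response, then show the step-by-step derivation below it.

3,2,6,4,0

step 1: discover 3; path=3; order=3
step 2: discover 2; path=3>2; order=3,2
step 3: discover 6; path=3>6; order=3,2,6
step 4: discover 4; path=3>6>4; order=3,2,6,4
step 5: discover 0; path=3>6>4>0; order=3,2,6,4,0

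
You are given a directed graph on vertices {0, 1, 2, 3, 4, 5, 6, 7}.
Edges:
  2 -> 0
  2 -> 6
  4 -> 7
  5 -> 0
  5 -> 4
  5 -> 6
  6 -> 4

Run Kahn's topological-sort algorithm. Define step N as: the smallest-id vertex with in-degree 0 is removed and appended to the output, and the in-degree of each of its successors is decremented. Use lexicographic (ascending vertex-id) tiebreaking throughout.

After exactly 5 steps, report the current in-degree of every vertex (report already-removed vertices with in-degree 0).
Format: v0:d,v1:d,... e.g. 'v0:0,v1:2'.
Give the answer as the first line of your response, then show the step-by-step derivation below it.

v0:0,v1:0,v2:0,v3:0,v4:1,v5:0,v6:0,v7:1

step 1: output 1; order=[1]; indeg=(2,0,0,0,2,0,2,1)
step 2: output 2; order=[1,2]; indeg=(1,0,0,0,2,0,1,1)
step 3: output 3; order=[1,2,3]; indeg=(1,0,0,0,2,0,1,1)
step 4: output 5; order=[1,2,3,5]; indeg=(0,0,0,0,1,0,0,1)
step 5: output 0; order=[1,2,3,5,0]; indeg=(0,0,0,0,1,0,0,1)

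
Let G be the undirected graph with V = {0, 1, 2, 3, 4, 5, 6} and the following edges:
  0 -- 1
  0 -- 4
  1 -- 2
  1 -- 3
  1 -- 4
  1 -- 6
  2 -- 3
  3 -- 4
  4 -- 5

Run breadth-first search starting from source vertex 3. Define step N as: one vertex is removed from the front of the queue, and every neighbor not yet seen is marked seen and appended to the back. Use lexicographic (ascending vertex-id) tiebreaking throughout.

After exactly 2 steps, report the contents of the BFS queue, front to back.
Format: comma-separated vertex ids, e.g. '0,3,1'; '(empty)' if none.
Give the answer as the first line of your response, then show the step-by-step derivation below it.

2,4,0,6

step 1: dequeue 3; queue=[1,2,4]; order=3
step 2: dequeue 1; queue=[2,4,0,6]; order=3,1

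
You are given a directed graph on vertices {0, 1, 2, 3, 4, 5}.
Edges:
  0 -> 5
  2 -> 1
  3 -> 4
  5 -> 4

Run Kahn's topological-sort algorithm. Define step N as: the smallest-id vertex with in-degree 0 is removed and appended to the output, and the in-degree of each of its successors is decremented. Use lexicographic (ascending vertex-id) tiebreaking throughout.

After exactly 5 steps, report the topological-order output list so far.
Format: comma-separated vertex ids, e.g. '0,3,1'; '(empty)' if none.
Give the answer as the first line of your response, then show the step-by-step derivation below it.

0,2,1,3,5

step 1: output 0; order=[0]; indeg=(0,1,0,0,2,0)
step 2: output 2; order=[0,2]; indeg=(0,0,0,0,2,0)
step 3: output 1; order=[0,2,1]; indeg=(0,0,0,0,2,0)
step 4: output 3; order=[0,2,1,3]; indeg=(0,0,0,0,1,0)
step 5: output 5; order=[0,2,1,3,5]; indeg=(0,0,0,0,0,0)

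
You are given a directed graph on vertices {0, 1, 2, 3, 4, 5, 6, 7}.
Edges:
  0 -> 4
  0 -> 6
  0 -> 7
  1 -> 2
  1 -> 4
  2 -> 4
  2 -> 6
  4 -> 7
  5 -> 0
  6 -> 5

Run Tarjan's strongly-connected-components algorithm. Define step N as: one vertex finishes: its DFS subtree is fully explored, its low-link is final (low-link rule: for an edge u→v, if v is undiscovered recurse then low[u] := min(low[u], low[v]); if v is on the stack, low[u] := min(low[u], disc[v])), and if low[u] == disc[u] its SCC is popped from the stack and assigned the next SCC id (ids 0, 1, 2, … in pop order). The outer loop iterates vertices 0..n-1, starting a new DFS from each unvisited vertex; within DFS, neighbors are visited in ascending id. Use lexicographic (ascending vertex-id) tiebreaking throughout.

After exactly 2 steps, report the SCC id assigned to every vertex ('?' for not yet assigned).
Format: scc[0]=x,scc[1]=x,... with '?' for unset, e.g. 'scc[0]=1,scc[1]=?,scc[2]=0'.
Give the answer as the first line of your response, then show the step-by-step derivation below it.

scc[0]=?,scc[1]=?,scc[2]=?,scc[3]=?,scc[4]=1,scc[5]=?,scc[6]=?,scc[7]=0

step 1: low=(low[0]=0,low[1]=?,low[2]=?,low[3]=?,low[4]=1,low[5]=?,low[6]=?,low[7]=2); scc=(scc[0]=?,scc[1]=?,scc[2]=?,scc[3]=?,scc[4]=?,scc[5]=?,scc[6]=?,scc[7]=0)
step 2: low=(low[0]=0,low[1]=?,low[2]=?,low[3]=?,low[4]=1,low[5]=?,low[6]=?,low[7]=2); scc=(scc[0]=?,scc[1]=?,scc[2]=?,scc[3]=?,scc[4]=1,scc[5]=?,scc[6]=?,scc[7]=0)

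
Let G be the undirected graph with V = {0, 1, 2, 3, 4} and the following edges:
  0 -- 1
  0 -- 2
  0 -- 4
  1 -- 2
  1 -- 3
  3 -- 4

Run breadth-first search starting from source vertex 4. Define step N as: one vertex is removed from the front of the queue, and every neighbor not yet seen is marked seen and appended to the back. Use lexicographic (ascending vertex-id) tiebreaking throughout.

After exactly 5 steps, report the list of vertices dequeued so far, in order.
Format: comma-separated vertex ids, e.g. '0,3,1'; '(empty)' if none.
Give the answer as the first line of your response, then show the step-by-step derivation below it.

4,0,3,1,2

step 1: dequeue 4; queue=[0,3]; order=4
step 2: dequeue 0; queue=[3,1,2]; order=4,0
step 3: dequeue 3; queue=[1,2]; order=4,0,3
step 4: dequeue 1; queue=[2]; order=4,0,3,1
step 5: dequeue 2; queue=[(empty)]; order=4,0,3,1,2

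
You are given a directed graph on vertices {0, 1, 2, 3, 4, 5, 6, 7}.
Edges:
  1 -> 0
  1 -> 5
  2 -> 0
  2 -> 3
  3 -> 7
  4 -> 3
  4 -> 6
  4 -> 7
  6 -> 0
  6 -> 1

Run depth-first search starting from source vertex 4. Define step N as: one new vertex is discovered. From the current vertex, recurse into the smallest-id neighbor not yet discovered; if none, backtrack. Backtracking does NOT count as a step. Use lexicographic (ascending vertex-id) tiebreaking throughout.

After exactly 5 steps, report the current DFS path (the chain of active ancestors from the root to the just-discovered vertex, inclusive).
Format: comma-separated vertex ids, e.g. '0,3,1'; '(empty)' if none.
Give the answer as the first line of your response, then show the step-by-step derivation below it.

4,6,0

step 1: discover 4; path=4; order=4
step 2: discover 3; path=4>3; order=4,3
step 3: discover 7; path=4>3>7; order=4,3,7
step 4: discover 6; path=4>6; order=4,3,7,6
step 5: discover 0; path=4>6>0; order=4,3,7,6,0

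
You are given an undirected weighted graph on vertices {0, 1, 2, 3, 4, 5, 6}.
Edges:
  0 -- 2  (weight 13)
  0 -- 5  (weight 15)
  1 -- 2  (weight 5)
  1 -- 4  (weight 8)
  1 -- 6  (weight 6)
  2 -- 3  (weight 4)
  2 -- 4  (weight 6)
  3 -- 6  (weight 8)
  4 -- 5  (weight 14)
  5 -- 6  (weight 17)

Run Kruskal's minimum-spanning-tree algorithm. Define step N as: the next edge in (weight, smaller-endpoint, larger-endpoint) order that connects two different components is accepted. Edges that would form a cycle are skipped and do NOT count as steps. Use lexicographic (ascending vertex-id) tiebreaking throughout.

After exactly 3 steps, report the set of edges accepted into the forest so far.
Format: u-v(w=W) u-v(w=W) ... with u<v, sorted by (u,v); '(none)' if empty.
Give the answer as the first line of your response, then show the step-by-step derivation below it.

1-2(w=5) 1-6(w=6) 2-3(w=4)

step 1: add edge 2-3 (w=4); MST = {2-3(w=4)}
step 2: add edge 1-2 (w=5); MST = {1-2(w=5) 2-3(w=4)}
step 3: add edge 1-6 (w=6); MST = {1-2(w=5) 1-6(w=6) 2-3(w=4)}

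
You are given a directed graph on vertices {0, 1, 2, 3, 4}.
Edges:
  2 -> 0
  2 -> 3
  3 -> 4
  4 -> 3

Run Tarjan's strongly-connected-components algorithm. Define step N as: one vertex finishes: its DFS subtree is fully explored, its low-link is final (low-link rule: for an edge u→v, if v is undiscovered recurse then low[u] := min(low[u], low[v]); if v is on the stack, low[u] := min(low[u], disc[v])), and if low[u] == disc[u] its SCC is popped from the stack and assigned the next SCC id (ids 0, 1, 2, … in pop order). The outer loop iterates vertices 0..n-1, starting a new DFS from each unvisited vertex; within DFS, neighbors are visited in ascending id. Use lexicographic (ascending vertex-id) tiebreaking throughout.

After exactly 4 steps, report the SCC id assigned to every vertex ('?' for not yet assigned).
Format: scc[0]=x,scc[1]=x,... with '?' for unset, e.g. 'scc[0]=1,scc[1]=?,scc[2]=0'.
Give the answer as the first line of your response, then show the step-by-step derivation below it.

scc[0]=0,scc[1]=1,scc[2]=?,scc[3]=2,scc[4]=2

step 1: low=(low[0]=0,low[1]=?,low[2]=?,low[3]=?,low[4]=?); scc=(scc[0]=0,scc[1]=?,scc[2]=?,scc[3]=?,scc[4]=?)
step 2: low=(low[0]=0,low[1]=1,low[2]=?,low[3]=?,low[4]=?); scc=(scc[0]=0,scc[1]=1,scc[2]=?,scc[3]=?,scc[4]=?)
step 3: low=(low[0]=0,low[1]=1,low[2]=2,low[3]=3,low[4]=3); scc=(scc[0]=0,scc[1]=1,scc[2]=?,scc[3]=?,scc[4]=?)
step 4: low=(low[0]=0,low[1]=1,low[2]=2,low[3]=3,low[4]=3); scc=(scc[0]=0,scc[1]=1,scc[2]=?,scc[3]=2,scc[4]=2)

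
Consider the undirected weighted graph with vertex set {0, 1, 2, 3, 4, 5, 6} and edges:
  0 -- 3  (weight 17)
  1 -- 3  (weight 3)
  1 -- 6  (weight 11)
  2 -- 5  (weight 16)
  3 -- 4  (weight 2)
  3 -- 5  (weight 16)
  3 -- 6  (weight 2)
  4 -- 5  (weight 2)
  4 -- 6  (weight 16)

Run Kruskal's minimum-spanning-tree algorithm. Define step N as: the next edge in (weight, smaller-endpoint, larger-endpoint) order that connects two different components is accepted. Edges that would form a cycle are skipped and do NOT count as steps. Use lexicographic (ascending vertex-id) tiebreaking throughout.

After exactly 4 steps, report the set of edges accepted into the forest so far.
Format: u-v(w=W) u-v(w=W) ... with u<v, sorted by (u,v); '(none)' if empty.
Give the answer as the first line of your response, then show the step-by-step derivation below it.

1-3(w=3) 3-4(w=2) 3-6(w=2) 4-5(w=2)

step 1: add edge 3-4 (w=2); MST = {3-4(w=2)}
step 2: add edge 3-6 (w=2); MST = {3-4(w=2) 3-6(w=2)}
step 3: add edge 4-5 (w=2); MST = {3-4(w=2) 3-6(w=2) 4-5(w=2)}
step 4: add edge 1-3 (w=3); MST = {1-3(w=3) 3-4(w=2) 3-6(w=2) 4-5(w=2)}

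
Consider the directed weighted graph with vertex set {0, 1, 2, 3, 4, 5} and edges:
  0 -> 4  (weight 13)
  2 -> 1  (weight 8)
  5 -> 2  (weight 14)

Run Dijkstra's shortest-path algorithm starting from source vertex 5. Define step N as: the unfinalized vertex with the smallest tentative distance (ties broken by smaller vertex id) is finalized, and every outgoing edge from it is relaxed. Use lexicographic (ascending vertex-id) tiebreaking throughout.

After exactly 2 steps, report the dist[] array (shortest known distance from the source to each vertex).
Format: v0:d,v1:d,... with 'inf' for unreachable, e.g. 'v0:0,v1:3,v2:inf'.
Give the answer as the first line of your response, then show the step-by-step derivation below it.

v0:inf,v1:22,v2:14,v3:inf,v4:inf,v5:0

step 1: dist = v0:inf,v1:inf,v2:14,v3:inf,v4:inf,v5:0
step 2: dist = v0:inf,v1:22,v2:14,v3:inf,v4:inf,v5:0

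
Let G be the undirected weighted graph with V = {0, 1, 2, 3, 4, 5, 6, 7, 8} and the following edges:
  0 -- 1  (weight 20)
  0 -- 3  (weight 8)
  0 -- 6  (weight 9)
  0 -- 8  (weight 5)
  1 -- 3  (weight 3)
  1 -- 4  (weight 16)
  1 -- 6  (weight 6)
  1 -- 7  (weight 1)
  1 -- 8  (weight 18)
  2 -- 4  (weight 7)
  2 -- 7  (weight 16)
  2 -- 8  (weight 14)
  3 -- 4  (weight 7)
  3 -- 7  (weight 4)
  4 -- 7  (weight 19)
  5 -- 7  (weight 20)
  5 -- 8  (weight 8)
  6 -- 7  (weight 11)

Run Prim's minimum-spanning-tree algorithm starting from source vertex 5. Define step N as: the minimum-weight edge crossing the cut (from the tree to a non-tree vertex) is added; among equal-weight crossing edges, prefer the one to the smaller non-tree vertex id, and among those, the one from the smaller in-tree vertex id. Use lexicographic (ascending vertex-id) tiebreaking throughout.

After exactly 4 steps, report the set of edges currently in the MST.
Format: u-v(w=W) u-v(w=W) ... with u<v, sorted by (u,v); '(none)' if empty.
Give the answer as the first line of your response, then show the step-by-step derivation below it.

0-3(w=8) 0-8(w=5) 1-3(w=3) 5-8(w=8)

step 1: add edge 5-8 (w=8); MST = {5-8(w=8)}
step 2: add edge 0-8 (w=5); MST = {0-8(w=5) 5-8(w=8)}
step 3: add edge 0-3 (w=8); MST = {0-3(w=8) 0-8(w=5) 5-8(w=8)}
step 4: add edge 1-3 (w=3); MST = {0-3(w=8) 0-8(w=5) 1-3(w=3) 5-8(w=8)}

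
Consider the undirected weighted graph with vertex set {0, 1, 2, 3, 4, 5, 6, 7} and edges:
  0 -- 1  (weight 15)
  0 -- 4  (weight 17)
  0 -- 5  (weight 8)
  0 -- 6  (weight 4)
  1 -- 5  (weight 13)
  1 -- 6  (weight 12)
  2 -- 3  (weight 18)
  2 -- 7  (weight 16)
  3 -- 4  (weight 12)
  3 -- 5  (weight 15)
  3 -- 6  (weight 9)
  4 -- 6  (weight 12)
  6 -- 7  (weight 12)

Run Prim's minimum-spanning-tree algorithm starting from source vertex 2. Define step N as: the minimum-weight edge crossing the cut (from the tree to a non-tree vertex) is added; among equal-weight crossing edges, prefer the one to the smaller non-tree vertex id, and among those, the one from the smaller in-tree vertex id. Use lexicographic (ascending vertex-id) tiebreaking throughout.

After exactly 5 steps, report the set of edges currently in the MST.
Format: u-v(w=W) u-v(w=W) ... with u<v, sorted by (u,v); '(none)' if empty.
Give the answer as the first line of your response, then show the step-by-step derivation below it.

0-5(w=8) 0-6(w=4) 2-7(w=16) 3-6(w=9) 6-7(w=12)

step 1: add edge 2-7 (w=16); MST = {2-7(w=16)}
step 2: add edge 6-7 (w=12); MST = {2-7(w=16) 6-7(w=12)}
step 3: add edge 0-6 (w=4); MST = {0-6(w=4) 2-7(w=16) 6-7(w=12)}
step 4: add edge 0-5 (w=8); MST = {0-5(w=8) 0-6(w=4) 2-7(w=16) 6-7(w=12)}
step 5: add edge 3-6 (w=9); MST = {0-5(w=8) 0-6(w=4) 2-7(w=16) 3-6(w=9) 6-7(w=12)}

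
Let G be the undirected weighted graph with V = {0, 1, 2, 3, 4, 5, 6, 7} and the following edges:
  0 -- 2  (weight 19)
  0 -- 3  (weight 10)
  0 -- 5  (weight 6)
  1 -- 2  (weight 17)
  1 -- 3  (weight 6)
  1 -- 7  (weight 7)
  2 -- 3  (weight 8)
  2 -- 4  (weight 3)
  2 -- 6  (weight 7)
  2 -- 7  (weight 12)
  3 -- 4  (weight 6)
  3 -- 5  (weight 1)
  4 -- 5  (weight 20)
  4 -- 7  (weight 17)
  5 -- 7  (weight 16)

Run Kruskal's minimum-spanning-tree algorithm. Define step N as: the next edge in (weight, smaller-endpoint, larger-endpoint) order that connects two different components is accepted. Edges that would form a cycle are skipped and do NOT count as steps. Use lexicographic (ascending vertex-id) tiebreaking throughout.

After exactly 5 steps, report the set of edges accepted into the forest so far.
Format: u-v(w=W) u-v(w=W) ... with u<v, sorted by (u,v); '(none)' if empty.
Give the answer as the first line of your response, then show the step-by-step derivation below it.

0-5(w=6) 1-3(w=6) 2-4(w=3) 3-4(w=6) 3-5(w=1)

step 1: add edge 3-5 (w=1); MST = {3-5(w=1)}
step 2: add edge 2-4 (w=3); MST = {2-4(w=3) 3-5(w=1)}
step 3: add edge 0-5 (w=6); MST = {0-5(w=6) 2-4(w=3) 3-5(w=1)}
step 4: add edge 1-3 (w=6); MST = {0-5(w=6) 1-3(w=6) 2-4(w=3) 3-5(w=1)}
step 5: add edge 3-4 (w=6); MST = {0-5(w=6) 1-3(w=6) 2-4(w=3) 3-4(w=6) 3-5(w=1)}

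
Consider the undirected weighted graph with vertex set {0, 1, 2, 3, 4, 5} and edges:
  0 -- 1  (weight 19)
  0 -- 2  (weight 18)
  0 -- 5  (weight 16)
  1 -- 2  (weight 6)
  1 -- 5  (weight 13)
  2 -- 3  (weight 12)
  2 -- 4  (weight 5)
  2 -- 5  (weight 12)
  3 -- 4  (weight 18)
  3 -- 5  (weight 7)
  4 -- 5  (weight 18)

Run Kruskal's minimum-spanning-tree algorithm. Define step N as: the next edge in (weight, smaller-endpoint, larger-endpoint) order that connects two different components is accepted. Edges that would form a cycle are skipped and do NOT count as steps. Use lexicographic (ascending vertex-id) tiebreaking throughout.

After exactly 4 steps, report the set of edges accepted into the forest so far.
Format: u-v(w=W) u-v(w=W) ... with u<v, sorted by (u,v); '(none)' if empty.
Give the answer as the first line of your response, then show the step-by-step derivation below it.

1-2(w=6) 2-3(w=12) 2-4(w=5) 3-5(w=7)

step 1: add edge 2-4 (w=5); MST = {2-4(w=5)}
step 2: add edge 1-2 (w=6); MST = {1-2(w=6) 2-4(w=5)}
step 3: add edge 3-5 (w=7); MST = {1-2(w=6) 2-4(w=5) 3-5(w=7)}
step 4: add edge 2-3 (w=12); MST = {1-2(w=6) 2-3(w=12) 2-4(w=5) 3-5(w=7)}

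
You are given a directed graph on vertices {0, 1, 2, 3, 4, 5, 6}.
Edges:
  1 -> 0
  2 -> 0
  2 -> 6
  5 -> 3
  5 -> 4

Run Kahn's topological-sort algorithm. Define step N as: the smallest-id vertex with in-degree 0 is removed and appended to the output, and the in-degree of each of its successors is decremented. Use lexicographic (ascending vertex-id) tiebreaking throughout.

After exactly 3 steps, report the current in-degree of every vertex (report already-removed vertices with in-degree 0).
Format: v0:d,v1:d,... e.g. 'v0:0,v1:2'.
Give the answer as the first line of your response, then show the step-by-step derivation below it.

v0:0,v1:0,v2:0,v3:1,v4:1,v5:0,v6:0

step 1: output 1; order=[1]; indeg=(1,0,0,1,1,0,1)
step 2: output 2; order=[1,2]; indeg=(0,0,0,1,1,0,0)
step 3: output 0; order=[1,2,0]; indeg=(0,0,0,1,1,0,0)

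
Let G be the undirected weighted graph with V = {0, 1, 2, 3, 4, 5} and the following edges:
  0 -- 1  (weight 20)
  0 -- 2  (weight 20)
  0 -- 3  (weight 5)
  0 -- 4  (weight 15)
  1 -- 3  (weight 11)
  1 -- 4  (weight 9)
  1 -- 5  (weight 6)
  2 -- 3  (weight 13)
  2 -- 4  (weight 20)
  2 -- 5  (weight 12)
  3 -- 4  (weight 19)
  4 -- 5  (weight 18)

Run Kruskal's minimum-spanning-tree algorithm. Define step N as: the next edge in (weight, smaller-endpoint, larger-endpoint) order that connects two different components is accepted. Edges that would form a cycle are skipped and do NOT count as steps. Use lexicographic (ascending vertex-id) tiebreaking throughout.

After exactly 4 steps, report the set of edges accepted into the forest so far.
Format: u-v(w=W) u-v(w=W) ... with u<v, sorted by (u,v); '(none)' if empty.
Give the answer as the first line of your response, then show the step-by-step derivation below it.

0-3(w=5) 1-3(w=11) 1-4(w=9) 1-5(w=6)

step 1: add edge 0-3 (w=5); MST = {0-3(w=5)}
step 2: add edge 1-5 (w=6); MST = {0-3(w=5) 1-5(w=6)}
step 3: add edge 1-4 (w=9); MST = {0-3(w=5) 1-4(w=9) 1-5(w=6)}
step 4: add edge 1-3 (w=11); MST = {0-3(w=5) 1-3(w=11) 1-4(w=9) 1-5(w=6)}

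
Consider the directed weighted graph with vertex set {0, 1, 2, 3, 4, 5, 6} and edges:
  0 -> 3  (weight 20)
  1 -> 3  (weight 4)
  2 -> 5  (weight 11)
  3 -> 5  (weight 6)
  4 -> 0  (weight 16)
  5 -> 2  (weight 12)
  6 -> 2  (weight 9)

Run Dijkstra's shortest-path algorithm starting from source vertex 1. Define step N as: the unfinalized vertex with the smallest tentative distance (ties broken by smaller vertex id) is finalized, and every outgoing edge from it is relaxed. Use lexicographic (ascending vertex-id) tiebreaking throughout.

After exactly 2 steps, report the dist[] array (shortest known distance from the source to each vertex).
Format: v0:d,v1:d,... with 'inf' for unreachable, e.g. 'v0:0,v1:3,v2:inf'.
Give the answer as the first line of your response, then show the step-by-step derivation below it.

v0:inf,v1:0,v2:inf,v3:4,v4:inf,v5:10,v6:inf

step 1: dist = v0:inf,v1:0,v2:inf,v3:4,v4:inf,v5:inf,v6:inf
step 2: dist = v0:inf,v1:0,v2:inf,v3:4,v4:inf,v5:10,v6:inf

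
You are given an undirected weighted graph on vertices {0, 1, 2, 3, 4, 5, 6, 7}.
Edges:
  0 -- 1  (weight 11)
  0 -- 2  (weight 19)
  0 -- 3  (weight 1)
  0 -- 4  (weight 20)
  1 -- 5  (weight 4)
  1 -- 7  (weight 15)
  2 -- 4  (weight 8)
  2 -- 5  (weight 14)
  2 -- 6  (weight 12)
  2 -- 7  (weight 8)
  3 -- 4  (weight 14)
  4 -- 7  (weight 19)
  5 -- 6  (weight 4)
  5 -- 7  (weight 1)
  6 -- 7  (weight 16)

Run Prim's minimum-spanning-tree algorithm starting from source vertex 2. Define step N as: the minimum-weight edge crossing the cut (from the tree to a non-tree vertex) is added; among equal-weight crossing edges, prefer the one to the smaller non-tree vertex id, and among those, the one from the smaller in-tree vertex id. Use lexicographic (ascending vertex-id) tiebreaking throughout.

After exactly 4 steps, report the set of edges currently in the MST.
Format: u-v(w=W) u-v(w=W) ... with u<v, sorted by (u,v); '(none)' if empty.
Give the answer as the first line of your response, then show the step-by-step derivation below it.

1-5(w=4) 2-4(w=8) 2-7(w=8) 5-7(w=1)

step 1: add edge 2-4 (w=8); MST = {2-4(w=8)}
step 2: add edge 2-7 (w=8); MST = {2-4(w=8) 2-7(w=8)}
step 3: add edge 5-7 (w=1); MST = {2-4(w=8) 2-7(w=8) 5-7(w=1)}
step 4: add edge 1-5 (w=4); MST = {1-5(w=4) 2-4(w=8) 2-7(w=8) 5-7(w=1)}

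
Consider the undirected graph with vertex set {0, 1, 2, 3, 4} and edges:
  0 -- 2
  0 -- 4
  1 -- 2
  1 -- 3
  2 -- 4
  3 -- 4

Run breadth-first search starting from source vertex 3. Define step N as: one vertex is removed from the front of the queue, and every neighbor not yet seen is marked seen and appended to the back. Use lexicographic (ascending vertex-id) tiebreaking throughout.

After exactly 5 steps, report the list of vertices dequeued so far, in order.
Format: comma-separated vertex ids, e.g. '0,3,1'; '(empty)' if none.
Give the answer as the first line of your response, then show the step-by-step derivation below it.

3,1,4,2,0

step 1: dequeue 3; queue=[1,4]; order=3
step 2: dequeue 1; queue=[4,2]; order=3,1
step 3: dequeue 4; queue=[2,0]; order=3,1,4
step 4: dequeue 2; queue=[0]; order=3,1,4,2
step 5: dequeue 0; queue=[(empty)]; order=3,1,4,2,0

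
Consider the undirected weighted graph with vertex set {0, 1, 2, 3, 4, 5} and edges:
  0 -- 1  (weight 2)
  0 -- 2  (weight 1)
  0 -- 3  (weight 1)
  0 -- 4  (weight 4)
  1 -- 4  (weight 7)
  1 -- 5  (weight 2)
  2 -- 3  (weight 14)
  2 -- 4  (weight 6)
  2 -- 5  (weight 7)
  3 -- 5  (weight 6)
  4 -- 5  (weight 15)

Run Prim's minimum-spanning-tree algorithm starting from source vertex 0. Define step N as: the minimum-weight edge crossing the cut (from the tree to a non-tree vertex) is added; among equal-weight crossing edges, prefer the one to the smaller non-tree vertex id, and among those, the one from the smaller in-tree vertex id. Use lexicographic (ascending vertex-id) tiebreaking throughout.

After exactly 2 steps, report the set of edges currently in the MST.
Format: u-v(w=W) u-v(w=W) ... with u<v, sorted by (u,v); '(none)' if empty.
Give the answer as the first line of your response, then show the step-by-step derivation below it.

0-2(w=1) 0-3(w=1)

step 1: add edge 0-2 (w=1); MST = {0-2(w=1)}
step 2: add edge 0-3 (w=1); MST = {0-2(w=1) 0-3(w=1)}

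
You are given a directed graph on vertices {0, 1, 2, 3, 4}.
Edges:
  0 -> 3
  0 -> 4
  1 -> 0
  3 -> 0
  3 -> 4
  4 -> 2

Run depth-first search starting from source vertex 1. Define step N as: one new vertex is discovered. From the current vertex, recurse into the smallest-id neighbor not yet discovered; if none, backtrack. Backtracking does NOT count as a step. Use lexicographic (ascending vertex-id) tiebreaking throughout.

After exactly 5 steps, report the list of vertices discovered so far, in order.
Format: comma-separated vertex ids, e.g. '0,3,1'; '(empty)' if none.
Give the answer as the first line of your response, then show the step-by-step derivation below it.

1,0,3,4,2

step 1: discover 1; path=1; order=1
step 2: discover 0; path=1>0; order=1,0
step 3: discover 3; path=1>0>3; order=1,0,3
step 4: discover 4; path=1>0>3>4; order=1,0,3,4
step 5: discover 2; path=1>0>3>4>2; order=1,0,3,4,2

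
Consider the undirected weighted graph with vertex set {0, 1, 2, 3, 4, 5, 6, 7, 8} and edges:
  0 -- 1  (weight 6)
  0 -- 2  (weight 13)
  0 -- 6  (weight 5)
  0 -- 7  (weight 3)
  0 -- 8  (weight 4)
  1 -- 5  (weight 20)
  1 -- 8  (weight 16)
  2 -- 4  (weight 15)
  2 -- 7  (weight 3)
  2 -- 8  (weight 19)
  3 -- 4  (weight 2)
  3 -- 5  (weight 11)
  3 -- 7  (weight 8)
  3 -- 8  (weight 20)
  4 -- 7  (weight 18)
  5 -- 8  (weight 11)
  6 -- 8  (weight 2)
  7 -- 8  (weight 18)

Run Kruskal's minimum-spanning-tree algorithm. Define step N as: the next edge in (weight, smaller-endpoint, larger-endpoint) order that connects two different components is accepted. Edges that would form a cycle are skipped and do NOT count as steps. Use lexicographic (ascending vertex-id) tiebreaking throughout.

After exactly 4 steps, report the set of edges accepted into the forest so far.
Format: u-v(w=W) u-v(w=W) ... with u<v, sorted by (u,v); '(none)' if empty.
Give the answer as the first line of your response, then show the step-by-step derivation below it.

0-7(w=3) 2-7(w=3) 3-4(w=2) 6-8(w=2)

step 1: add edge 3-4 (w=2); MST = {3-4(w=2)}
step 2: add edge 6-8 (w=2); MST = {3-4(w=2) 6-8(w=2)}
step 3: add edge 0-7 (w=3); MST = {0-7(w=3) 3-4(w=2) 6-8(w=2)}
step 4: add edge 2-7 (w=3); MST = {0-7(w=3) 2-7(w=3) 3-4(w=2) 6-8(w=2)}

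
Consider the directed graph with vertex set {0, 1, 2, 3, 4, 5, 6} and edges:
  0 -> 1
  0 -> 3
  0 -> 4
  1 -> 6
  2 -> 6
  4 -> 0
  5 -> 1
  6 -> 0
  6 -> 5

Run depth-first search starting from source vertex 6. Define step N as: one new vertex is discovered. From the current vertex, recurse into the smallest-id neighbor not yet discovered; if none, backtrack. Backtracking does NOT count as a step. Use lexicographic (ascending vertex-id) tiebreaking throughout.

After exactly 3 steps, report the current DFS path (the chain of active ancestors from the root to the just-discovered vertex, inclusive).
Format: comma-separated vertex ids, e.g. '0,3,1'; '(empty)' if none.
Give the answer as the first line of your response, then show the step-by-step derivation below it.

6,0,1

step 1: discover 6; path=6; order=6
step 2: discover 0; path=6>0; order=6,0
step 3: discover 1; path=6>0>1; order=6,0,1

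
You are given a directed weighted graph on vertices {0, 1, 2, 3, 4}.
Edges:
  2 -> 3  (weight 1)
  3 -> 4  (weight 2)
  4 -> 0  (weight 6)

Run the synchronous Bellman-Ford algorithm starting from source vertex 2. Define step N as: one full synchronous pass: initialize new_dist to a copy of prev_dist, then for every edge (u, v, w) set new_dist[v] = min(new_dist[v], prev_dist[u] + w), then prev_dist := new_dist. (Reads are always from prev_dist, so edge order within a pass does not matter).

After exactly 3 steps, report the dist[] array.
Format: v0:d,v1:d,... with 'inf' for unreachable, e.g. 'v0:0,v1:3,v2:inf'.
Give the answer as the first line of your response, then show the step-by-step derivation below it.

v0:9,v1:inf,v2:0,v3:1,v4:3

step 1: dist = v0:inf,v1:inf,v2:0,v3:1,v4:inf
step 2: dist = v0:inf,v1:inf,v2:0,v3:1,v4:3
step 3: dist = v0:9,v1:inf,v2:0,v3:1,v4:3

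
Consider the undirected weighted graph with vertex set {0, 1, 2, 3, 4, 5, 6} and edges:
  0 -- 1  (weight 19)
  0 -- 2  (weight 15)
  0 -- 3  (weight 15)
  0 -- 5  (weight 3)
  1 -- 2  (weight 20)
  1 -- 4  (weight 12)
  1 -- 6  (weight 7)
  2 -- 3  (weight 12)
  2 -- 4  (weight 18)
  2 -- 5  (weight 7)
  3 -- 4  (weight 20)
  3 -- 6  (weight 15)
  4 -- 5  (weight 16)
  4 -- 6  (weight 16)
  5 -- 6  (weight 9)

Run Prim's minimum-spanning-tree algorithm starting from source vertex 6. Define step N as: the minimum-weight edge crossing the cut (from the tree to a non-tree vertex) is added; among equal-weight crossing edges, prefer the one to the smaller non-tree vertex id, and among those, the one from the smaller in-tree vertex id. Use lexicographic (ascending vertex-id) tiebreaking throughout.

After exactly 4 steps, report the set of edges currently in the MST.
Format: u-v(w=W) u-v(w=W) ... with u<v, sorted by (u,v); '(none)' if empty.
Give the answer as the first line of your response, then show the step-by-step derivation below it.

0-5(w=3) 1-6(w=7) 2-5(w=7) 5-6(w=9)

step 1: add edge 1-6 (w=7); MST = {1-6(w=7)}
step 2: add edge 5-6 (w=9); MST = {1-6(w=7) 5-6(w=9)}
step 3: add edge 0-5 (w=3); MST = {0-5(w=3) 1-6(w=7) 5-6(w=9)}
step 4: add edge 2-5 (w=7); MST = {0-5(w=3) 1-6(w=7) 2-5(w=7) 5-6(w=9)}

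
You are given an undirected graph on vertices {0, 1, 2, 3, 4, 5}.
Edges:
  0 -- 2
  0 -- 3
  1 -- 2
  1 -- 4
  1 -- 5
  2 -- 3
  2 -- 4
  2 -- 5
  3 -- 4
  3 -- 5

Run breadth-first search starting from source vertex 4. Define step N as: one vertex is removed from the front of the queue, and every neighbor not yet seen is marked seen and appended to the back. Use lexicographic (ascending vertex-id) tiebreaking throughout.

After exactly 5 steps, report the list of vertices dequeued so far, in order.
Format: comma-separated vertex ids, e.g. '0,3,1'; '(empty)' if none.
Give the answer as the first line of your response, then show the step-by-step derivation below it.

4,1,2,3,5

step 1: dequeue 4; queue=[1,2,3]; order=4
step 2: dequeue 1; queue=[2,3,5]; order=4,1
step 3: dequeue 2; queue=[3,5,0]; order=4,1,2
step 4: dequeue 3; queue=[5,0]; order=4,1,2,3
step 5: dequeue 5; queue=[0]; order=4,1,2,3,5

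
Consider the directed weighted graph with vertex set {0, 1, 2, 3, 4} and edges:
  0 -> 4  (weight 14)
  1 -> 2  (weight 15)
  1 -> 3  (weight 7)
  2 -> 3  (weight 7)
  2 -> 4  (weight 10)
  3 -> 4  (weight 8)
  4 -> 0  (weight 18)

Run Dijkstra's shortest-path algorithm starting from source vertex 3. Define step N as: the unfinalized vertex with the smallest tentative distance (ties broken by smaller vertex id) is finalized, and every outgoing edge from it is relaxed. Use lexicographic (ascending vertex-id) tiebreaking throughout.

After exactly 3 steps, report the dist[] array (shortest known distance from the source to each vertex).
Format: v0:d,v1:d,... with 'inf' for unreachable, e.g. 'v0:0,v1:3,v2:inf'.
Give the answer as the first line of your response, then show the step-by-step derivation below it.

v0:26,v1:inf,v2:inf,v3:0,v4:8

step 1: dist = v0:inf,v1:inf,v2:inf,v3:0,v4:8
step 2: dist = v0:26,v1:inf,v2:inf,v3:0,v4:8
step 3: dist = v0:26,v1:inf,v2:inf,v3:0,v4:8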